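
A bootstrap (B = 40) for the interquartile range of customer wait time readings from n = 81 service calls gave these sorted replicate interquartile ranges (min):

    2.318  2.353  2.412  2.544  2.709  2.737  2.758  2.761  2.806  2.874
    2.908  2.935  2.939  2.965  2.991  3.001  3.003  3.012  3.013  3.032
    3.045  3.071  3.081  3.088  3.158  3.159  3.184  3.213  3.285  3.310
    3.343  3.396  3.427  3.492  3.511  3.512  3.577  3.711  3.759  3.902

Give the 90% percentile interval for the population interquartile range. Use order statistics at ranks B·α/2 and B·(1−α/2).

α = 0.10; lower rank = 40 × 0.050 = 2; upper rank = 40 × 0.950 = 38.
The 2nd smallest replicate is 2.353; the 38th is 3.711.

(2.353, 3.711)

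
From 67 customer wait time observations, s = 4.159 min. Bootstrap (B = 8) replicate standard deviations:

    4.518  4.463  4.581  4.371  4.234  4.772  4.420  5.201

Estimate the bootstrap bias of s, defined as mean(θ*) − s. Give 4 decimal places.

mean(θ*) = (4.518 + 4.463 + 4.581 + 4.371 + 4.234 + 4.772 + 4.420 + 5.201) / 8 = 4.57000
bias = 4.57000 − 4.159

bias = +0.4110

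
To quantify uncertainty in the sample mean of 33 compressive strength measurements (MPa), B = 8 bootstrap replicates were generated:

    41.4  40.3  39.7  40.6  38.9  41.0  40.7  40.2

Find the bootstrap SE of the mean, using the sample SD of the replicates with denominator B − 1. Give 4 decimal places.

SE* = 0.7801

Bootstrap SE is the standard deviation of the 8 replicate means.
Mean of replicates: (41.4 + 40.3 + 39.7 + 40.6 + 38.9 + 41.0 + 40.7 + 40.2) / 8 = 322.80000 / 8 = 40.35000
Sum of squared deviations: (+1.05000)² + (−0.05000)² + (−0.65000)² + (+0.25000)² + (−1.45000)² + (+0.65000)² + (+0.35000)² + (−0.15000)² = 4.26000
Variance = 4.26000 / 7 = 0.60857
SE* = √0.60857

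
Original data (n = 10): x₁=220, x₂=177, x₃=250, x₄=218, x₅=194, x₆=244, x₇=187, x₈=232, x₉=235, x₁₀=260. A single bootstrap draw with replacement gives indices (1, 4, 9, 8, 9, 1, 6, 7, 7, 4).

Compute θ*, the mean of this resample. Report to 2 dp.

Resample values: 220, 218, 235, 232, 235, 220, 244, 187, 187, 218.
Mean = (220 + 218 + 235 + 232 + 235 + 220 + 244 + 187 + 187 + 218) / 10 = 2196.0 / 10 = 219.60

θ* = 219.60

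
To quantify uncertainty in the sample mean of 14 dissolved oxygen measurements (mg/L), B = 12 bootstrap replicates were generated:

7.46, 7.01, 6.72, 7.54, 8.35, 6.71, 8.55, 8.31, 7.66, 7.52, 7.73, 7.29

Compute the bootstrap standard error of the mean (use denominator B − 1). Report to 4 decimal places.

SE* = 0.6045

Bootstrap SE is the standard deviation of the 12 replicate means.
Mean of replicates: (7.46 + 7.01 + 6.72 + 7.54 + 8.35 + 6.71 + 8.55 + 8.31 + 7.66 + 7.52 + 7.73 + 7.29) / 12 = 90.85000 / 12 = 7.57083
Sum of squared deviations: (−0.11083)² + (−0.56083)² + (−0.85083)² + (−0.03083)² + (+0.77917)² + (−0.86083)² + (+0.97917)² + (+0.73917)² + (+0.08917)² + (−0.05083)² + (+0.15917)² + (−0.28083)² = 4.01969
Variance = 4.01969 / 11 = 0.36543
SE* = √0.36543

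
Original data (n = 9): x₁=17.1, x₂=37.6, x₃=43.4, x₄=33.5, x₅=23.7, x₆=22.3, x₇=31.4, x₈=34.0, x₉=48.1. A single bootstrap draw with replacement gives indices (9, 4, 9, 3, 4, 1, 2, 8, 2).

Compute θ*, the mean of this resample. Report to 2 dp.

θ* = 36.99

Resample values: 48.1, 33.5, 48.1, 43.4, 33.5, 17.1, 37.6, 34.0, 37.6.
Mean = (48.1 + 33.5 + 48.1 + 43.4 + 33.5 + 17.1 + 37.6 + 34.0 + 37.6) / 9 = 332.90 / 9 = 36.99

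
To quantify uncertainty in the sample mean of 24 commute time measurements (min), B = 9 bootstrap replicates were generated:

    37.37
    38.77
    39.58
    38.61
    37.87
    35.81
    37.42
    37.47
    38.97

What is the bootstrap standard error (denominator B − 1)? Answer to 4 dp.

Bootstrap SE is the standard deviation of the 9 replicate means.
Mean of replicates: (37.37 + 38.77 + 39.58 + 38.61 + 37.87 + 35.81 + 37.42 + 37.47 + 38.97) / 9 = 341.87000 / 9 = 37.98556
Sum of squared deviations: (−0.61556)² + (+0.78444)² + (+1.59444)² + (+0.62444)² + (−0.11556)² + (−2.17556)² + (−0.56556)² + (−0.51556)² + (+0.98444)² = 10.22762
Variance = 10.22762 / 8 = 1.27845
SE* = √1.27845

SE* = 1.1307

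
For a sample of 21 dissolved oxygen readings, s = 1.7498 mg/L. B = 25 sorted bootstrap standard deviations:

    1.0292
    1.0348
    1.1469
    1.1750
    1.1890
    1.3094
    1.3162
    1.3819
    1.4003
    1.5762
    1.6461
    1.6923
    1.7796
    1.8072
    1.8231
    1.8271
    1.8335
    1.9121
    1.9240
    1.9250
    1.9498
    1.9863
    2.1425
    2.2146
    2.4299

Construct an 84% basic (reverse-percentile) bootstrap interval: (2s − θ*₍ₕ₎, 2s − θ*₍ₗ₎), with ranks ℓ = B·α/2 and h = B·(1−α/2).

Percentile endpoints at ranks 2 and 23: θ*₍2₎ = 1.0348, θ*₍23₎ = 2.1425.
Basic interval reflects these around s:
  lower = 2 × 1.7498 − 2.1425 = 1.3571
  upper = 2 × 1.7498 − 1.0348 = 2.4648

(1.3571, 2.4648)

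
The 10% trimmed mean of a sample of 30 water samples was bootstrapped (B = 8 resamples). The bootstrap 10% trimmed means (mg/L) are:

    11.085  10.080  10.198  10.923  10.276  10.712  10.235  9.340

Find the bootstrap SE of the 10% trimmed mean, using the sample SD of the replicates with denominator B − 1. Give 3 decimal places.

Bootstrap SE is the standard deviation of the 8 replicate 10% trimmed means.
Mean of replicates: (11.085 + 10.080 + 10.198 + 10.923 + 10.276 + 10.712 + 10.235 + 9.340) / 8 = 82.8490 / 8 = 10.3561
Sum of squared deviations: (+0.7289)² + (−0.2761)² + (−0.1581)² + (+0.5669)² + (−0.0801)² + (+0.3559)² + (−0.1211)² + (−1.0161)² = 2.1341
Variance = 2.1341 / 7 = 0.3049
SE* = √0.3049

SE* = 0.552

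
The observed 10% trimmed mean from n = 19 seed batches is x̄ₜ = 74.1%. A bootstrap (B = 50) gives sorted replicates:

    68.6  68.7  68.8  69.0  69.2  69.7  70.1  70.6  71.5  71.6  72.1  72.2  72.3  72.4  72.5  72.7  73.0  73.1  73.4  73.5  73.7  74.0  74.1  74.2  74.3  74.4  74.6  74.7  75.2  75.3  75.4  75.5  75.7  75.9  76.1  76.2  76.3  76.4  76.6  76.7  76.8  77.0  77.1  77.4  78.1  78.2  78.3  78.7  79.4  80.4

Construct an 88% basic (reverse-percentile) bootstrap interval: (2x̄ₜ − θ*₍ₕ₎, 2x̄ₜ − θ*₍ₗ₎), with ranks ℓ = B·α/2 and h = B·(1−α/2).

Percentile endpoints at ranks 3 and 47: θ*₍3₎ = 68.8, θ*₍47₎ = 78.3.
Basic interval reflects these around x̄ₜ:
  lower = 2 × 74.1 − 78.3 = 69.9
  upper = 2 × 74.1 − 68.8 = 79.4

(69.9, 79.4)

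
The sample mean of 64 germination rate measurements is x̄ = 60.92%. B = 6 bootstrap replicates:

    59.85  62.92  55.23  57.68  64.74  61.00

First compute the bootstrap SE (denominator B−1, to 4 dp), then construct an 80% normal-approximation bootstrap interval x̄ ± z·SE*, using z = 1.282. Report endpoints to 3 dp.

Mean of replicates = 60.2367; sum of squared deviations = 59.8157; SE* = √(59.8157/5) = 3.4588
Margin = 1.282 × 3.4588 = 4.4342
Interval: 60.92 ± 4.4342

(56.486, 65.354)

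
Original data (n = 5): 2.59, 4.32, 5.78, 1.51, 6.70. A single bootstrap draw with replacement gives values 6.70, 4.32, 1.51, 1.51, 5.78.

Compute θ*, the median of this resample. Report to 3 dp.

Sorted: 1.51, 1.51, 4.32, 5.78, 6.70
Median = middle value = 4.320

θ* = 4.320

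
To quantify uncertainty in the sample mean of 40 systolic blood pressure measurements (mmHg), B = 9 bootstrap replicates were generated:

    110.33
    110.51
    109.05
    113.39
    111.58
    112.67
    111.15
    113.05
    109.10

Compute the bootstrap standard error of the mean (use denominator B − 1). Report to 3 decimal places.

SE* = 1.612

Bootstrap SE is the standard deviation of the 9 replicate means.
Mean of replicates: (110.33 + 110.51 + 109.05 + 113.39 + 111.58 + 112.67 + 111.15 + 113.05 + 109.10) / 9 = 1000.8300 / 9 = 111.2033
Sum of squared deviations: (−0.8733)² + (−0.6933)² + (−2.1533)² + (+2.1867)² + (+0.3767)² + (+1.4667)² + (−0.0533)² + (+1.8467)² + (−2.1033)² = 20.7918
Variance = 20.7918 / 8 = 2.5990
SE* = √2.5990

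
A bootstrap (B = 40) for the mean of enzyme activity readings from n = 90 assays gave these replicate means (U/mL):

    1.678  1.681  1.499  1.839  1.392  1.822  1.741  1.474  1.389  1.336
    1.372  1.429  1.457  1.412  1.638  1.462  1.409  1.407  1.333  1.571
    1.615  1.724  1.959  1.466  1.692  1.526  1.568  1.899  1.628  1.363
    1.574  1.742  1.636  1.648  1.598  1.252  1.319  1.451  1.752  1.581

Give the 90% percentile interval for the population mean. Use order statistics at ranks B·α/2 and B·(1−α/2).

(1.319, 1.839)

Sorted replicates: 1.252, 1.319, 1.333, 1.336, 1.363, 1.372, 1.389, 1.392, 1.407, 1.409, 1.412, 1.429, 1.451, 1.457, 1.462, 1.466, 1.474, 1.499, 1.526, 1.568, 1.571, 1.574, 1.581, 1.598, 1.615, 1.628, 1.636, 1.638, 1.648, 1.678, 1.681, 1.692, 1.724, 1.741, 1.742, 1.752, 1.822, 1.839, 1.899, 1.959
α = 0.10; lower rank = 40 × 0.050 = 2; upper rank = 40 × 0.950 = 38.
The 2nd smallest replicate is 1.319; the 38th is 1.839.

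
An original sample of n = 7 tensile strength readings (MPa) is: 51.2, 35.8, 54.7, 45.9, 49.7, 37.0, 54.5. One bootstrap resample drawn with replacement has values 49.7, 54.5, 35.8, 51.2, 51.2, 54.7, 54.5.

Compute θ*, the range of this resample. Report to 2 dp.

Range = 54.7 − 35.8 = 18.90

θ* = 18.90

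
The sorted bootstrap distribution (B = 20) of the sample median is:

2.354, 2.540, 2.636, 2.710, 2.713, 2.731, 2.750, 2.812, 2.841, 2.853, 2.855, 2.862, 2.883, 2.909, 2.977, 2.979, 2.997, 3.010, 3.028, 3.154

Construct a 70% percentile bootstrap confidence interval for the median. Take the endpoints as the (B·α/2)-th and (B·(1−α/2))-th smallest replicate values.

α = 0.30; lower rank = 20 × 0.150 = 3; upper rank = 20 × 0.850 = 17.
The 3rd smallest replicate is 2.636; the 17th is 2.997.

(2.636, 2.997)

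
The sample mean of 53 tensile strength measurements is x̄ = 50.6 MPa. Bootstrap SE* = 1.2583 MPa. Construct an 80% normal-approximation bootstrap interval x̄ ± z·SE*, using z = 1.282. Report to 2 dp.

(48.99, 52.21)

Margin = 1.282 × 1.2583 = 1.613
Interval: 50.6 ± 1.613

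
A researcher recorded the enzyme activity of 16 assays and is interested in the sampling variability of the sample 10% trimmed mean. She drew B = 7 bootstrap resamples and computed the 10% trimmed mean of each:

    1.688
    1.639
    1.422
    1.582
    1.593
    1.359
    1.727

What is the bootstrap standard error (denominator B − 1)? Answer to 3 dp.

Bootstrap SE is the standard deviation of the 7 replicate 10% trimmed means.
Mean of replicates: (1.688 + 1.639 + 1.422 + 1.582 + 1.593 + 1.359 + 1.727) / 7 = 11.0100 / 7 = 1.5729
Sum of squared deviations: (+0.1151)² + (+0.0661)² + (−0.1509)² + (+0.0091)² + (+0.0201)² + (−0.2139)² + (+0.1541)² = 0.1104
Variance = 0.1104 / 6 = 0.0184
SE* = √0.0184

SE* = 0.136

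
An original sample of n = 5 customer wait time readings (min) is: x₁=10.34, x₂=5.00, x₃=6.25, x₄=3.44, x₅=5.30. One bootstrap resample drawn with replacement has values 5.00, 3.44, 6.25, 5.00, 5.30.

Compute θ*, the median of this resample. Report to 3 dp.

θ* = 5.000

Sorted: 3.44, 5.00, 5.00, 5.30, 6.25
Median = middle value = 5.000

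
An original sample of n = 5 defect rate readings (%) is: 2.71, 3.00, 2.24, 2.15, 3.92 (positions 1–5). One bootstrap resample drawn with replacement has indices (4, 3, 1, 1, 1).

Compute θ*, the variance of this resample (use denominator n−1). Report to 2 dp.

θ* = 0.08

Resample values: 2.15, 2.24, 2.71, 2.71, 2.71.
Mean = 2.5040; sum of squared deviations = 0.3223
s² = 0.3223 / 4 = 0.0806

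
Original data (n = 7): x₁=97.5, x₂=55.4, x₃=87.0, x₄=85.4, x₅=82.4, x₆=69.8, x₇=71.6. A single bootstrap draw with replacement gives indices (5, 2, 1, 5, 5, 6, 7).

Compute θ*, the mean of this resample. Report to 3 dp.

Resample values: 82.4, 55.4, 97.5, 82.4, 82.4, 69.8, 71.6.
Mean = (82.4 + 55.4 + 97.5 + 82.4 + 82.4 + 69.8 + 71.6) / 7 = 541.50 / 7 = 77.357

θ* = 77.357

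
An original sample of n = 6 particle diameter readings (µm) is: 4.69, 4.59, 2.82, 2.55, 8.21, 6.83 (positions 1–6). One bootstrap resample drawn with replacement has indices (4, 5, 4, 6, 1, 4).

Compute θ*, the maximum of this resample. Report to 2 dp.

Resample values: 2.55, 8.21, 2.55, 6.83, 4.69, 2.55.
Maximum = 8.21

θ* = 8.21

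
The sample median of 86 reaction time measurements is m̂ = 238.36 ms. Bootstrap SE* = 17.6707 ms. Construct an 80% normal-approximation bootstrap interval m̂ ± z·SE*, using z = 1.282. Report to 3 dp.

Margin = 1.282 × 17.6707 = 22.6538
Interval: 238.36 ± 22.6538

(215.706, 261.014)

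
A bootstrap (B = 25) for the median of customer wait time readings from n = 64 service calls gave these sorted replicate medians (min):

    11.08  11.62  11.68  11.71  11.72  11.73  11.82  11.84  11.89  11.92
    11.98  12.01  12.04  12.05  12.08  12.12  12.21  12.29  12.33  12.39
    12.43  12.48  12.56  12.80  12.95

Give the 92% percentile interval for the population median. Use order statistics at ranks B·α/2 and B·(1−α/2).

(11.08, 12.80)

α = 0.08; lower rank = 25 × 0.040 = 1; upper rank = 25 × 0.960 = 24.
The 1st smallest replicate is 11.08; the 24th is 12.80.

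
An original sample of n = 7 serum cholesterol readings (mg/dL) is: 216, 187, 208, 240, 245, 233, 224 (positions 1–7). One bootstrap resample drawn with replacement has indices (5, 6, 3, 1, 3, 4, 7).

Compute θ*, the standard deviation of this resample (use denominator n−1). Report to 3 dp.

θ* = 14.994

Resample values: 245, 233, 208, 216, 208, 240, 224.
Mean = 224.8571; sum of squared deviations = 1348.8571
s² = 1348.8571 / 6 = 224.8095
s = √224.8095 = 14.994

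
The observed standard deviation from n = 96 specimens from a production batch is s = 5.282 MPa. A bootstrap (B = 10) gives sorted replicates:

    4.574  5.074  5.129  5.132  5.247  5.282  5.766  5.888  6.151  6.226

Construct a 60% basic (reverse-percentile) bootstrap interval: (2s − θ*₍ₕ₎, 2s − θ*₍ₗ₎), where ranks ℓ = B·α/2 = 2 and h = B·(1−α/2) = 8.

(4.676, 5.490)

Percentile endpoints at ranks 2 and 8: θ*₍2₎ = 5.074, θ*₍8₎ = 5.888.
Basic interval reflects these around s:
  lower = 2 × 5.282 − 5.888 = 4.676
  upper = 2 × 5.282 − 5.074 = 5.490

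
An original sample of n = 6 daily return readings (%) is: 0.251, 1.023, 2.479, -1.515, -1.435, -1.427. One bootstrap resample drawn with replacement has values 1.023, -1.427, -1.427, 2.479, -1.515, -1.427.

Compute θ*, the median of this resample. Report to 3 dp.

Sorted: -1.515, -1.427, -1.427, -1.427, 1.023, 2.479
Median = average of the two middle values = -1.427

θ* = -1.427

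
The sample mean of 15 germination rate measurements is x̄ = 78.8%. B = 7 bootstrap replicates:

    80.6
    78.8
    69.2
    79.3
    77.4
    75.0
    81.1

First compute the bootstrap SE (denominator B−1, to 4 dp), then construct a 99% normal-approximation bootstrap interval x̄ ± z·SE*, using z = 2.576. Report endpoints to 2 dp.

(68.15, 89.45)

Mean of replicates = 77.3429; sum of squared deviations = 102.4771; SE* = √(102.4771/6) = 4.1327
Margin = 2.576 × 4.1327 = 10.646
Interval: 78.8 ± 10.646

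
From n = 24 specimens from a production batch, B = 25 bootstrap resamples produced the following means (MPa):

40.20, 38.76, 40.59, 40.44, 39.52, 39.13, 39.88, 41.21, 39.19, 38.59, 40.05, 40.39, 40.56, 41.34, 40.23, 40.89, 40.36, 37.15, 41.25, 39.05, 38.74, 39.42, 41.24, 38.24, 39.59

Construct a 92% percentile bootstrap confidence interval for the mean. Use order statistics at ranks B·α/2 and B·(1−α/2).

Sorted replicates: 37.15, 38.24, 38.59, 38.74, 38.76, 39.05, 39.13, 39.19, 39.42, 39.52, 39.59, 39.88, 40.05, 40.20, 40.23, 40.36, 40.39, 40.44, 40.56, 40.59, 40.89, 41.21, 41.24, 41.25, 41.34
α = 0.08; lower rank = 25 × 0.040 = 1; upper rank = 25 × 0.960 = 24.
The 1st smallest replicate is 37.15; the 24th is 41.25.

(37.15, 41.25)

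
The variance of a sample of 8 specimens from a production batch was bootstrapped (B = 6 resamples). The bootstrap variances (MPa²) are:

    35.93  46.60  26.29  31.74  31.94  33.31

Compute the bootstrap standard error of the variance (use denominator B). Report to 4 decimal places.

Bootstrap SE is the standard deviation of the 6 replicate variances.
Mean of replicates: (35.93 + 46.60 + 26.29 + 31.74 + 31.94 + 33.31) / 6 = 205.81000 / 6 = 34.30167
Sum of squared deviations: (+1.62833)² + (+12.29833)² + (−8.01167)² + (−2.56167)² + (−2.36167)² + (−0.99167)² = 231.21028
Variance = 231.21028 / 6 = 38.53505
SE* = √38.53505

SE* = 6.2077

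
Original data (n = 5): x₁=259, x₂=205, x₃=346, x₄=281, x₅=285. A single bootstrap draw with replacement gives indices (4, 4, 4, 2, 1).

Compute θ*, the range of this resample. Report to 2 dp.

Resample values: 281, 281, 281, 205, 259.
Range = 281 − 205 = 76.00

θ* = 76.00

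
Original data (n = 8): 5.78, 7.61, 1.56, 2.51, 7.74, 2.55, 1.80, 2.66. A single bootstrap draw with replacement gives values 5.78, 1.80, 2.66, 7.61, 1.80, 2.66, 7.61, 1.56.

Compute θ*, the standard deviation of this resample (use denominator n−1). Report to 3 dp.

Mean = 3.9350; sum of squared deviations = 48.4236
s² = 48.4236 / 7 = 6.9177
s = √6.9177 = 2.630

θ* = 2.630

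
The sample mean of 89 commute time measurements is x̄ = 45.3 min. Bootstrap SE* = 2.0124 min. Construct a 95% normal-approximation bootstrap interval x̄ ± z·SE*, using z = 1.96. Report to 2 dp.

(41.36, 49.24)

Margin = 1.96 × 2.0124 = 3.944
Interval: 45.3 ± 3.944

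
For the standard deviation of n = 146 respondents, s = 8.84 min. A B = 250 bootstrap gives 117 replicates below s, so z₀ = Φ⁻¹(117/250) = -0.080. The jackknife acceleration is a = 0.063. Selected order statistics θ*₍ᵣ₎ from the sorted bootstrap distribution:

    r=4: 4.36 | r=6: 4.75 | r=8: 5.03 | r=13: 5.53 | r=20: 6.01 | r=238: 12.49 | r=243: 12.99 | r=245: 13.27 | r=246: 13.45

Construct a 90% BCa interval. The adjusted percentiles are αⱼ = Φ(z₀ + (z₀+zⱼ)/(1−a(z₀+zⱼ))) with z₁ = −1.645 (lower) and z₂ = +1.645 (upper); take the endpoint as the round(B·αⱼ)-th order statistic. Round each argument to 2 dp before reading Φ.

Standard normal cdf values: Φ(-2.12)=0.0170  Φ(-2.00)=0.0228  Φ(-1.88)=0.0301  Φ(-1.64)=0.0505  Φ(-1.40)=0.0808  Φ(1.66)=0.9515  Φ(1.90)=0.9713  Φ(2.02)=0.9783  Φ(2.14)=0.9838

(5.53, 12.49)

Lower: z₀ + z₁ = -0.080 + (-1.645) = -1.725; 1 − a(z₀+z₁) = 1 − (0.063)(-1.725) = 1.1087; argument = -0.080 + (-1.725)/1.1087 = -1.6359 → -1.64.
α₁ = Φ(-1.64) = 0.0505; rank = round(250 × 0.0505) = 13; θ*₍13₎ = 5.53.
Upper: z₀ + z₂ = 1.565; 1 − a(z₀+z₂) = 0.9014; argument = 1.6562 → 1.66; α₂ = 0.9515; rank = 238; θ*₍238₎ = 12.49.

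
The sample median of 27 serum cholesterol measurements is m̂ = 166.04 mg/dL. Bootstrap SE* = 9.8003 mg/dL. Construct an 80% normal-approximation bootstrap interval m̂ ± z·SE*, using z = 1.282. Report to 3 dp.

(153.476, 178.604)

Margin = 1.282 × 9.8003 = 12.5640
Interval: 166.04 ± 12.5640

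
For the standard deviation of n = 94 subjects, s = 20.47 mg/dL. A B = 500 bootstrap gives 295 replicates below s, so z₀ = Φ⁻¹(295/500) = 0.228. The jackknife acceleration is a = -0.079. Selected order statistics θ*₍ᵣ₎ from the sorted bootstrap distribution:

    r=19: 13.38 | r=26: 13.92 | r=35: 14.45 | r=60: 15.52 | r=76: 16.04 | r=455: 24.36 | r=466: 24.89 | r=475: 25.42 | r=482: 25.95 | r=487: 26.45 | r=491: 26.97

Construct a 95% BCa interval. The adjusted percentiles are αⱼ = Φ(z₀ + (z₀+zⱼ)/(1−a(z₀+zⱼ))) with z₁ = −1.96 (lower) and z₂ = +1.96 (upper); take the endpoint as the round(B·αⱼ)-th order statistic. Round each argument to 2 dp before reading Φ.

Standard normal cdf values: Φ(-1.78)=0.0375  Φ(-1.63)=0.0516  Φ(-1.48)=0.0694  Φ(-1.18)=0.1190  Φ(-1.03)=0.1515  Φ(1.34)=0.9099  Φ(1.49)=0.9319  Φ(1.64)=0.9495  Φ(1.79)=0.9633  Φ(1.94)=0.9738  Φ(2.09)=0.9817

Lower: z₀ + z₁ = 0.228 + (-1.960) = -1.732; 1 − a(z₀+z₁) = 1 − (-0.079)(-1.732) = 0.8632; argument = 0.228 + (-1.732)/0.8632 = -1.7786 → -1.78.
α₁ = Φ(-1.78) = 0.0375; rank = round(500 × 0.0375) = 19; θ*₍19₎ = 13.38.
Upper: z₀ + z₂ = 2.188; 1 − a(z₀+z₂) = 1.1729; argument = 2.0935 → 2.09; α₂ = 0.9817; rank = 491; θ*₍491₎ = 26.97.

(13.38, 26.97)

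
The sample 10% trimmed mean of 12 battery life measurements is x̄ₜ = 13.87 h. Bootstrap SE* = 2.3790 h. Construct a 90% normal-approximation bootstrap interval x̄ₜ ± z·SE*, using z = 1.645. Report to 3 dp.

Margin = 1.645 × 2.3790 = 3.9135
Interval: 13.87 ± 3.9135

(9.957, 17.783)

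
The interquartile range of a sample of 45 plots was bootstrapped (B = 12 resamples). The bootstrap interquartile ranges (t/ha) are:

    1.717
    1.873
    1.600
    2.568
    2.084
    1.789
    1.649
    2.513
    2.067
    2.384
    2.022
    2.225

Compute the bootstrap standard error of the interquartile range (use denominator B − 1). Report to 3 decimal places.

SE* = 0.330

Bootstrap SE is the standard deviation of the 12 replicate interquartile ranges.
Mean of replicates: (1.717 + 1.873 + 1.600 + 2.568 + 2.084 + 1.789 + 1.649 + 2.513 + 2.067 + 2.384 + 2.022 + 2.225) / 12 = 24.4910 / 12 = 2.0409
Sum of squared deviations: (−0.3239)² + (−0.1679)² + (−0.4409)² + (+0.5271)² + (+0.0431)² + (−0.2519)² + (−0.3919)² + (+0.4721)² + (+0.0261)² + (+0.3431)² + (−0.0189)² + (+0.1841)² = 1.1998
Variance = 1.1998 / 11 = 0.1091
SE* = √0.1091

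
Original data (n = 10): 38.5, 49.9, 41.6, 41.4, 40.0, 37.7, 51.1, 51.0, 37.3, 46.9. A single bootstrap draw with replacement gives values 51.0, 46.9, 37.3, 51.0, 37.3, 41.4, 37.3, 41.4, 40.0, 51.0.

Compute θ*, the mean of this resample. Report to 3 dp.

θ* = 43.460

Mean = (51.0 + 46.9 + 37.3 + 51.0 + 37.3 + 41.4 + 37.3 + 41.4 + 40.0 + 51.0) / 10 = 434.60 / 10 = 43.460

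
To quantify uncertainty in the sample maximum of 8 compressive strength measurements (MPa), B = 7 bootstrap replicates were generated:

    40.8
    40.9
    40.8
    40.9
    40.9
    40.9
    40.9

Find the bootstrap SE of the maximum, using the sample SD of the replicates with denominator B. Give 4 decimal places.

SE* = 0.0452

Bootstrap SE is the standard deviation of the 7 replicate maximums.
Mean of replicates: (40.8 + 40.9 + 40.8 + 40.9 + 40.9 + 40.9 + 40.9) / 7 = 286.10000 / 7 = 40.87143
Sum of squared deviations: (−0.07143)² + (+0.02857)² + (−0.07143)² + (+0.02857)² + (+0.02857)² + (+0.02857)² + (+0.02857)² = 0.01429
Variance = 0.01429 / 7 = 0.00204
SE* = √0.00204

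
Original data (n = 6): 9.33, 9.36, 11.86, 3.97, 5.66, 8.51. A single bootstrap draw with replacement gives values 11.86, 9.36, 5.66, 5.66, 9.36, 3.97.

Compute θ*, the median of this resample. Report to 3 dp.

Sorted: 3.97, 5.66, 5.66, 9.36, 9.36, 11.86
Median = average of the two middle values = 7.510

θ* = 7.510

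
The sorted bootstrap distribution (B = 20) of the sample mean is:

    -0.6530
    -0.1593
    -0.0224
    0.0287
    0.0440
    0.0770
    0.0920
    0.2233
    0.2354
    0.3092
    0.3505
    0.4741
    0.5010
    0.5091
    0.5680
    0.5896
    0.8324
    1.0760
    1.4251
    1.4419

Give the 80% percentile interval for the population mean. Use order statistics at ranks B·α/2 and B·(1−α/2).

(-0.1593, 1.0760)

α = 0.20; lower rank = 20 × 0.100 = 2; upper rank = 20 × 0.900 = 18.
The 2nd smallest replicate is -0.1593; the 18th is 1.0760.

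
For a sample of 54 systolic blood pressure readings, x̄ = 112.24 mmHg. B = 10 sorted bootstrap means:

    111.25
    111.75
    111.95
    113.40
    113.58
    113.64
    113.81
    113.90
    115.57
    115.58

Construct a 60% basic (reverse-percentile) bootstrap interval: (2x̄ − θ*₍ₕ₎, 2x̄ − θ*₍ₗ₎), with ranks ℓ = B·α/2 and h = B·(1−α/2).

(110.58, 112.73)

Percentile endpoints at ranks 2 and 8: θ*₍2₎ = 111.75, θ*₍8₎ = 113.90.
Basic interval reflects these around x̄:
  lower = 2 × 112.24 − 113.90 = 110.58
  upper = 2 × 112.24 − 111.75 = 112.73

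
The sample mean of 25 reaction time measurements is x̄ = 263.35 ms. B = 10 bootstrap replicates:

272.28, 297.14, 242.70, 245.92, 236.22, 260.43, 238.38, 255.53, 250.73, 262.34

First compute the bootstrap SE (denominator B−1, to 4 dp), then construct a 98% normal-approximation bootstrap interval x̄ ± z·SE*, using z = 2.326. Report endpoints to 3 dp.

(220.705, 305.995)

Mean of replicates = 256.1670; sum of squared deviations = 3025.2826; SE* = √(3025.2826/9) = 18.3342
Margin = 2.326 × 18.3342 = 42.6453
Interval: 263.35 ± 42.6453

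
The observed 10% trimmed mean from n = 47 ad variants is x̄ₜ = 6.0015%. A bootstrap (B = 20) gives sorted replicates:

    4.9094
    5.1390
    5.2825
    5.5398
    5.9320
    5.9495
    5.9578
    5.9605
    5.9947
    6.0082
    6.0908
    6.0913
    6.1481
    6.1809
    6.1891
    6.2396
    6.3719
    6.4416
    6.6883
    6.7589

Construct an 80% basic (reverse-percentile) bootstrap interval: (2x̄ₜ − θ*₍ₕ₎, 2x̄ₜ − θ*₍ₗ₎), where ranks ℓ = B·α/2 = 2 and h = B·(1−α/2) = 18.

Percentile endpoints at ranks 2 and 18: θ*₍2₎ = 5.1390, θ*₍18₎ = 6.4416.
Basic interval reflects these around x̄ₜ:
  lower = 2 × 6.0015 − 6.4416 = 5.5614
  upper = 2 × 6.0015 − 5.1390 = 6.8640

(5.5614, 6.8640)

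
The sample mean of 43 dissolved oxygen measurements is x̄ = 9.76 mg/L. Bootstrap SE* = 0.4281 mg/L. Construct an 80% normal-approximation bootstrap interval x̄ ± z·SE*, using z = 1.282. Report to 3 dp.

Margin = 1.282 × 0.4281 = 0.5488
Interval: 9.76 ± 0.5488

(9.211, 10.309)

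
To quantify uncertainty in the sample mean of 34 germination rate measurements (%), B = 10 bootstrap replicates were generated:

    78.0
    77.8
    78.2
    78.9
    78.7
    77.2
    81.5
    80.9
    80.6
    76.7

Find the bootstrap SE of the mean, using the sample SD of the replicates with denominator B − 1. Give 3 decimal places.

SE* = 1.630

Bootstrap SE is the standard deviation of the 10 replicate means.
Mean of replicates: (78.0 + 77.8 + 78.2 + 78.9 + 78.7 + 77.2 + 81.5 + 80.9 + 80.6 + 76.7) / 10 = 788.5000 / 10 = 78.8500
Sum of squared deviations: (−0.8500)² + (−1.0500)² + (−0.6500)² + (+0.0500)² + (−0.1500)² + (−1.6500)² + (+2.6500)² + (+2.0500)² + (+1.7500)² + (−2.1500)² = 23.9050
Variance = 23.9050 / 9 = 2.6561
SE* = √2.6561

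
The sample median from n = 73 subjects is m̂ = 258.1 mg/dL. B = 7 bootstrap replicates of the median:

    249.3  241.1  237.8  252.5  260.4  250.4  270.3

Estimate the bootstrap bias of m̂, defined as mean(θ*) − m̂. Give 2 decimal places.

bias = −6.41

mean(θ*) = (249.3 + 241.1 + 237.8 + 252.5 + 260.4 + 250.4 + 270.3) / 7 = 251.686
bias = 251.686 − 258.1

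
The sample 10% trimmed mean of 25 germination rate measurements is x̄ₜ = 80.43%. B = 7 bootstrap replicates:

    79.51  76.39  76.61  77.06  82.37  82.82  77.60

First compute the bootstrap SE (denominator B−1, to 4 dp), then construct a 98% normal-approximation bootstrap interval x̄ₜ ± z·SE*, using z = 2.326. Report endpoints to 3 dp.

(74.103, 86.757)

Mean of replicates = 78.9086; sum of squared deviations = 44.3987; SE* = √(44.3987/6) = 2.7203
Margin = 2.326 × 2.7203 = 6.3274
Interval: 80.43 ± 6.3274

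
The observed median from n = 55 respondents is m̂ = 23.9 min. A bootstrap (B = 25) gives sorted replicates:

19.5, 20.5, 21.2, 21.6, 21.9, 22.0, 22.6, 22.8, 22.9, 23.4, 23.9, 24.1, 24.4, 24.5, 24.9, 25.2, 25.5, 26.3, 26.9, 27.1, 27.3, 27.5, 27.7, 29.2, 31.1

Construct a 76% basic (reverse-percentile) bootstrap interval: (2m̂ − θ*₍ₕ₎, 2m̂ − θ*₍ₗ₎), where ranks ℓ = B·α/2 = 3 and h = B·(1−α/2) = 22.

Percentile endpoints at ranks 3 and 22: θ*₍3₎ = 21.2, θ*₍22₎ = 27.5.
Basic interval reflects these around m̂:
  lower = 2 × 23.9 − 27.5 = 20.3
  upper = 2 × 23.9 − 21.2 = 26.6

(20.3, 26.6)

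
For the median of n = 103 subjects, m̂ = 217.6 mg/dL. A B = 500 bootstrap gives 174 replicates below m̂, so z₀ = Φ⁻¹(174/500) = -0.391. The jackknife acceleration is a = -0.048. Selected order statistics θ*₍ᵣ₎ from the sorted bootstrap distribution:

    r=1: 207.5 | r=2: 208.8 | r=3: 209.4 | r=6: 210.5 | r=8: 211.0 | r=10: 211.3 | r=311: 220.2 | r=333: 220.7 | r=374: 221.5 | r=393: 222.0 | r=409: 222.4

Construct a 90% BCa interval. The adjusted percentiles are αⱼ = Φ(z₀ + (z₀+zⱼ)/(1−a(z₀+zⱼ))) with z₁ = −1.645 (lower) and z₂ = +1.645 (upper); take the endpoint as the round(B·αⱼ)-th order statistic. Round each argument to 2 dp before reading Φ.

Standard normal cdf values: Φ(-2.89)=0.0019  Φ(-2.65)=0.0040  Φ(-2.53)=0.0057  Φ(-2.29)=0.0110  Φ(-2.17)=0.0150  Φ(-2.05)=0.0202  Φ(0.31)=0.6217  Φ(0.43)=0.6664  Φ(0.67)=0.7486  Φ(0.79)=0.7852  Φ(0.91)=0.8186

Lower: z₀ + z₁ = -0.391 + (-1.645) = -2.036; 1 − a(z₀+z₁) = 1 − (-0.048)(-2.036) = 0.9023; argument = -0.391 + (-2.036)/0.9023 = -2.6475 → -2.65.
α₁ = Φ(-2.65) = 0.0040; rank = round(500 × 0.0040) = 2; θ*₍2₎ = 208.8.
Upper: z₀ + z₂ = 1.254; 1 − a(z₀+z₂) = 1.0602; argument = 0.7918 → 0.79; α₂ = 0.7852; rank = 393; θ*₍393₎ = 222.0.

(208.8, 222.0)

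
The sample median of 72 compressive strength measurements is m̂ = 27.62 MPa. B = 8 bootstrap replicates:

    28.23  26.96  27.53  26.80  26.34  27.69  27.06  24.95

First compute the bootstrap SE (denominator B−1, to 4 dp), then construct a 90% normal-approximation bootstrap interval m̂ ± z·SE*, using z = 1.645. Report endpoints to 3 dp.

Mean of replicates = 26.9450; sum of squared deviations = 6.9290; SE* = √(6.9290/7) = 0.9949
Margin = 1.645 × 0.9949 = 1.6366
Interval: 27.62 ± 1.6366

(25.983, 29.257)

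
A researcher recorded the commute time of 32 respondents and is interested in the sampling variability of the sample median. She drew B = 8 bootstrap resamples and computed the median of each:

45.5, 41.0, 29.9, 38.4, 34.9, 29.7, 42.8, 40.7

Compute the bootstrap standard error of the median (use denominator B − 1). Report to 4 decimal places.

SE* = 5.8517

Bootstrap SE is the standard deviation of the 8 replicate medians.
Mean of replicates: (45.5 + 41.0 + 29.9 + 38.4 + 34.9 + 29.7 + 42.8 + 40.7) / 8 = 302.90000 / 8 = 37.86250
Sum of squared deviations: (+7.63750)² + (+3.13750)² + (−7.96250)² + (+0.53750)² + (−2.96250)² + (−8.16250)² + (+4.93750)² + (+2.83750)² = 239.69875
Variance = 239.69875 / 7 = 34.24268
SE* = √34.24268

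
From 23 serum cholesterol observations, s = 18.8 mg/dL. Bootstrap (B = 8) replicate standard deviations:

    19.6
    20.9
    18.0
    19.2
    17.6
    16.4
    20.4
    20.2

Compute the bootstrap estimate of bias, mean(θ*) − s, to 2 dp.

mean(θ*) = (19.6 + 20.9 + 18.0 + 19.2 + 17.6 + 16.4 + 20.4 + 20.2) / 8 = 19.038
bias = 19.038 − 18.8

bias = +0.24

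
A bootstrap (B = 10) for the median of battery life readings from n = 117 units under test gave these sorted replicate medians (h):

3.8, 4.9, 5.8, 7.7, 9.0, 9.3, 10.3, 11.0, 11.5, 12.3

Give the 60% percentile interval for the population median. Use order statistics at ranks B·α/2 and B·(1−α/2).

α = 0.40; lower rank = 10 × 0.200 = 2; upper rank = 10 × 0.800 = 8.
The 2nd smallest replicate is 4.9; the 8th is 11.0.

(4.9, 11.0)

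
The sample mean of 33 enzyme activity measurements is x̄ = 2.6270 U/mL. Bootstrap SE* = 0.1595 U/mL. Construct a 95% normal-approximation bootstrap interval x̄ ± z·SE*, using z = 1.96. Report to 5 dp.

Margin = 1.96 × 0.1595 = 0.312620
Interval: 2.6270 ± 0.312620

(2.31438, 2.93962)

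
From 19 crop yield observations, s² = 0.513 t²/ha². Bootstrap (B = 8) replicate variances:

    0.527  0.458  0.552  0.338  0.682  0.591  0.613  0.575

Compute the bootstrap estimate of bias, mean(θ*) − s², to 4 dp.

mean(θ*) = (0.527 + 0.458 + 0.552 + 0.338 + 0.682 + 0.591 + 0.613 + 0.575) / 8 = 0.54200
bias = 0.54200 − 0.513

bias = +0.0290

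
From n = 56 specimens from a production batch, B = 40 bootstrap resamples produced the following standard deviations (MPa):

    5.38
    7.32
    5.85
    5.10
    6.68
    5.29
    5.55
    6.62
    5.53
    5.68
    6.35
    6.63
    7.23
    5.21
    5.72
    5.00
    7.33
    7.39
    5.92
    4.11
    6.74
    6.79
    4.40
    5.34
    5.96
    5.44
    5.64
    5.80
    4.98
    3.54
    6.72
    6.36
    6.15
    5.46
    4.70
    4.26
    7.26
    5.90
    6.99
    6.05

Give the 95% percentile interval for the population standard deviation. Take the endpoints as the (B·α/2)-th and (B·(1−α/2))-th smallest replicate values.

Sorted replicates: 3.54, 4.11, 4.26, 4.40, 4.70, 4.98, 5.00, 5.10, 5.21, 5.29, 5.34, 5.38, 5.44, 5.46, 5.53, 5.55, 5.64, 5.68, 5.72, 5.80, 5.85, 5.90, 5.92, 5.96, 6.05, 6.15, 6.35, 6.36, 6.62, 6.63, 6.68, 6.72, 6.74, 6.79, 6.99, 7.23, 7.26, 7.32, 7.33, 7.39
α = 0.05; lower rank = 40 × 0.025 = 1; upper rank = 40 × 0.975 = 39.
The 1st smallest replicate is 3.54; the 39th is 7.33.

(3.54, 7.33)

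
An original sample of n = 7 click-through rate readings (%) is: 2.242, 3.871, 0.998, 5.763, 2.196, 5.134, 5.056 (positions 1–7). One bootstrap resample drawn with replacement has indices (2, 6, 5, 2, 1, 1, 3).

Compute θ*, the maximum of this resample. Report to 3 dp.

Resample values: 3.871, 5.134, 2.196, 3.871, 2.242, 2.242, 0.998.
Maximum = 5.134

θ* = 5.134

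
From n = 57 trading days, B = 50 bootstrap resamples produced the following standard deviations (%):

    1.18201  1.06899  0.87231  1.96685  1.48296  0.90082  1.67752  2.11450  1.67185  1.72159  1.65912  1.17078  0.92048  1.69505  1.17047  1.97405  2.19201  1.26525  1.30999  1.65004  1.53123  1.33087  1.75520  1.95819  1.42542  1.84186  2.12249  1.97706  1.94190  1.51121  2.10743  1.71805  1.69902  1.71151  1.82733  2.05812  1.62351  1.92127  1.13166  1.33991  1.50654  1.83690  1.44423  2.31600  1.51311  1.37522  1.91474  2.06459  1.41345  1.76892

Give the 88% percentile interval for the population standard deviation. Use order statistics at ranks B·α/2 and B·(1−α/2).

(0.92048, 2.11450)

Sorted replicates: 0.87231, 0.90082, 0.92048, 1.06899, 1.13166, 1.17047, 1.17078, 1.18201, 1.26525, 1.30999, 1.33087, 1.33991, 1.37522, 1.41345, 1.42542, 1.44423, 1.48296, 1.50654, 1.51121, 1.51311, 1.53123, 1.62351, 1.65004, 1.65912, 1.67185, 1.67752, 1.69505, 1.69902, 1.71151, 1.71805, 1.72159, 1.75520, 1.76892, 1.82733, 1.83690, 1.84186, 1.91474, 1.92127, 1.94190, 1.95819, 1.96685, 1.97405, 1.97706, 2.05812, 2.06459, 2.10743, 2.11450, 2.12249, 2.19201, 2.31600
α = 0.12; lower rank = 50 × 0.060 = 3; upper rank = 50 × 0.940 = 47.
The 3rd smallest replicate is 0.92048; the 47th is 2.11450.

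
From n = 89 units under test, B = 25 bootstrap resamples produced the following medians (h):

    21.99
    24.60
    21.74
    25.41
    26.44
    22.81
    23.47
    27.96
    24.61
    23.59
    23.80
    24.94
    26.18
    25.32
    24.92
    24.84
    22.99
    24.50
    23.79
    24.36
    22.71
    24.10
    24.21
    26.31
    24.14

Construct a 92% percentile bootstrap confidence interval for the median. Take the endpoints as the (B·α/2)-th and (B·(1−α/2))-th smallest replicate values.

(21.74, 26.44)

Sorted replicates: 21.74, 21.99, 22.71, 22.81, 22.99, 23.47, 23.59, 23.79, 23.80, 24.10, 24.14, 24.21, 24.36, 24.50, 24.60, 24.61, 24.84, 24.92, 24.94, 25.32, 25.41, 26.18, 26.31, 26.44, 27.96
α = 0.08; lower rank = 25 × 0.040 = 1; upper rank = 25 × 0.960 = 24.
The 1st smallest replicate is 21.74; the 24th is 26.44.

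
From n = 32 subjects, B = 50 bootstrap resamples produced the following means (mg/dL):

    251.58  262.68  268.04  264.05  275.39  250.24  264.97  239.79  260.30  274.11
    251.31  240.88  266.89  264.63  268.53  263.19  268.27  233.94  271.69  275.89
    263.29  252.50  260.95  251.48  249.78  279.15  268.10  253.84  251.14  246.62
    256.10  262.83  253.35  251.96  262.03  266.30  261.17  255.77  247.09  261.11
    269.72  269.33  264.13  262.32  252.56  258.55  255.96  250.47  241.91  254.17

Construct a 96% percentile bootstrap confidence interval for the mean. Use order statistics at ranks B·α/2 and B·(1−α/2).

Sorted replicates: 233.94, 239.79, 240.88, 241.91, 246.62, 247.09, 249.78, 250.24, 250.47, 251.14, 251.31, 251.48, 251.58, 251.96, 252.50, 252.56, 253.35, 253.84, 254.17, 255.77, 255.96, 256.10, 258.55, 260.30, 260.95, 261.11, 261.17, 262.03, 262.32, 262.68, 262.83, 263.19, 263.29, 264.05, 264.13, 264.63, 264.97, 266.30, 266.89, 268.04, 268.10, 268.27, 268.53, 269.33, 269.72, 271.69, 274.11, 275.39, 275.89, 279.15
α = 0.04; lower rank = 50 × 0.020 = 1; upper rank = 50 × 0.980 = 49.
The 1st smallest replicate is 233.94; the 49th is 275.89.

(233.94, 275.89)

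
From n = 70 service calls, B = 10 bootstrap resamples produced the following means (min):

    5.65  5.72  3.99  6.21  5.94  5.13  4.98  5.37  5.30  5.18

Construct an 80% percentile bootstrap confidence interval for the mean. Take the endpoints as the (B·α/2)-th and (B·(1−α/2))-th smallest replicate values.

(3.99, 5.94)

Sorted replicates: 3.99, 4.98, 5.13, 5.18, 5.30, 5.37, 5.65, 5.72, 5.94, 6.21
α = 0.20; lower rank = 10 × 0.100 = 1; upper rank = 10 × 0.900 = 9.
The 1st smallest replicate is 3.99; the 9th is 5.94.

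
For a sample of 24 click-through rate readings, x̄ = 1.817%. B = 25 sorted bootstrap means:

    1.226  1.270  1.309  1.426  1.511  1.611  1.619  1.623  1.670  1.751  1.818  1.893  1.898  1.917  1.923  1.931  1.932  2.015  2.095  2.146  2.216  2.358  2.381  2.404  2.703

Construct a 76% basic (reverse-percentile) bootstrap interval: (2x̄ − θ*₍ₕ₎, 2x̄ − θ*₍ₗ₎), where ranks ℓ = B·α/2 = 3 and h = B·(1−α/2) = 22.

(1.276, 2.325)

Percentile endpoints at ranks 3 and 22: θ*₍3₎ = 1.309, θ*₍22₎ = 2.358.
Basic interval reflects these around x̄:
  lower = 2 × 1.817 − 2.358 = 1.276
  upper = 2 × 1.817 − 1.309 = 2.325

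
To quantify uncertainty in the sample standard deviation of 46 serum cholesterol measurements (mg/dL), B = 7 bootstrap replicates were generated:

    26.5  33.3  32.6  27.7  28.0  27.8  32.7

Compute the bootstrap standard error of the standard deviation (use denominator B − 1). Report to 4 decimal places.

SE* = 2.9166

Bootstrap SE is the standard deviation of the 7 replicate standard deviations.
Mean of replicates: (26.5 + 33.3 + 32.6 + 27.7 + 28.0 + 27.8 + 32.7) / 7 = 208.60000 / 7 = 29.80000
Sum of squared deviations: (−3.30000)² + (+3.50000)² + (+2.80000)² + (−2.10000)² + (−1.80000)² + (−2.00000)² + (+2.90000)² = 51.04000
Variance = 51.04000 / 6 = 8.50667
SE* = √8.50667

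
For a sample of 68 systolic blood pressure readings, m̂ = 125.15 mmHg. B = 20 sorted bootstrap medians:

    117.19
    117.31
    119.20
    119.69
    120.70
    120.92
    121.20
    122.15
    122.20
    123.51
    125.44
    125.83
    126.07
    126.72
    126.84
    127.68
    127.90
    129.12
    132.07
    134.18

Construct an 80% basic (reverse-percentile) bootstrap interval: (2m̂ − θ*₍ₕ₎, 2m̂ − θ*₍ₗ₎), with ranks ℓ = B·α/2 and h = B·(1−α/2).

(121.18, 132.99)

Percentile endpoints at ranks 2 and 18: θ*₍2₎ = 117.31, θ*₍18₎ = 129.12.
Basic interval reflects these around m̂:
  lower = 2 × 125.15 − 129.12 = 121.18
  upper = 2 × 125.15 − 117.31 = 132.99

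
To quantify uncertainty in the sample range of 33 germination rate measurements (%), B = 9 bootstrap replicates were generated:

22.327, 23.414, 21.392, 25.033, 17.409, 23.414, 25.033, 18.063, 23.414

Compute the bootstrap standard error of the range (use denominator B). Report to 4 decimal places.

SE* = 2.6077

Bootstrap SE is the standard deviation of the 9 replicate ranges.
Mean of replicates: (22.327 + 23.414 + 21.392 + 25.033 + 17.409 + 23.414 + 25.033 + 18.063 + 23.414) / 9 = 199.49900 / 9 = 22.16656
Sum of squared deviations: (+0.16044)² + (+1.24744)² + (−0.77456)² + (+2.86644)² + (−4.75756)² + (+1.24744)² + (+2.86644)² + (−4.10356)² + (+1.24744)² = 61.20054
Variance = 61.20054 / 9 = 6.80006
SE* = √6.80006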